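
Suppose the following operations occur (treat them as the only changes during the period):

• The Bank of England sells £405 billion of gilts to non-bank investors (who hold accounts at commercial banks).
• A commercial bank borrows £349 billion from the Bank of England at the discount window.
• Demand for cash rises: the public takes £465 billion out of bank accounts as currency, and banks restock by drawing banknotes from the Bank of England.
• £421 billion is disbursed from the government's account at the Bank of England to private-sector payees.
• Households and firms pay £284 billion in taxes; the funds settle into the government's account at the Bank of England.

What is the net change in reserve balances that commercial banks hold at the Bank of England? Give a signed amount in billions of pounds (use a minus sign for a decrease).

Bank of England balance sheet:
  Assets:      Securities −£405B, Loans to banks +£349B
  Liabilities: Bank reserves −£384B, Currency in circulation +£465B, Government deposits −£137B
Commercial banking system:
  Assets:      Reserves at CB −£384B
  Liabilities: Checkable deposits −£733B, Borrowings from CB +£349B
So the change in reserve balances that commercial banks hold at the Bank of England is -£384 billion.

-£384 billion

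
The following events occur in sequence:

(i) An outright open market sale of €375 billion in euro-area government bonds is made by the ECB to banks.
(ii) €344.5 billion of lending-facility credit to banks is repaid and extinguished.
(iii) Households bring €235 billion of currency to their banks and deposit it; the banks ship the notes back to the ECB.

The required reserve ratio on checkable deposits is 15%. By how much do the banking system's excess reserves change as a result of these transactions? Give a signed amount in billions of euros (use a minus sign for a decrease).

OMO sale (to banks) €375 billion: reserves −€375B, deposits 0.
Discount-window repayment €344.5 billion: reserves −€344.5B, deposits 0.
Currency deposit €235 billion: reserves +€235B, deposits +€235B.
Totals: Δreserves = −€484.5B, Δdeposits = +€235B.
Δrequired reserves = 15% × +€235B = +€35.25B.
Δexcess reserves = Δreserves − Δrequired = −€484.5B − (+€35.25B) = -€519.75 billion.

-€519.75 billion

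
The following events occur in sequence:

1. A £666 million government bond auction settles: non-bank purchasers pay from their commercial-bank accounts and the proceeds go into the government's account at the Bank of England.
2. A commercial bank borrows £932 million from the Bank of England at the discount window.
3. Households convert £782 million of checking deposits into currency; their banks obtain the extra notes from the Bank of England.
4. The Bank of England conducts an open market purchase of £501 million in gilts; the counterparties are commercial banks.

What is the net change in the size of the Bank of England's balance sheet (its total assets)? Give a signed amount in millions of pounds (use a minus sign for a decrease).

Bank of England balance sheet:
  Assets:      Securities +£501M, Loans to banks +£932M
  Liabilities: Bank reserves −£15M, Currency in circulation +£782M, Government deposits +£666M
Change in total Bank of England assets = +£1433 million.

+£1433 million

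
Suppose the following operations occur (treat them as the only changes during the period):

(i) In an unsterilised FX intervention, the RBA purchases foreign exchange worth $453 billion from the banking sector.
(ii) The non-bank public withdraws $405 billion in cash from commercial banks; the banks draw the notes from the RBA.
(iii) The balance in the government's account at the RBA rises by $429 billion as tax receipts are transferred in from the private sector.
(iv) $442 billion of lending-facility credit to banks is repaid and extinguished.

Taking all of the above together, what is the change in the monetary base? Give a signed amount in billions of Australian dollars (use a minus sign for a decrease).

FX purchase $453 billion: RBA balance sheet expands → +$453B.
Currency withdrawal $405 billion: just a shift between currency and reserves — both are base money → 0.
Government account inflow $429 billion: reserves shift to a non-base liability → −$429B.
Discount-window repayment $442 billion: RBA balance sheet contracts → −$442B.
Net: 453 + 0 − 429 − 442 = -$418 billion.

-$418 billion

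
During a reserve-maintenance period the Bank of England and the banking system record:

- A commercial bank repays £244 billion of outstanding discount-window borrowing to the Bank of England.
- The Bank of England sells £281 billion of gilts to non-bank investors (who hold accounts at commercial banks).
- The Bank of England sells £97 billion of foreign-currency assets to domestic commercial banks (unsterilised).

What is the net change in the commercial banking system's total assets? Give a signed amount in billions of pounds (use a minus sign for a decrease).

-£525 billion

Bank of England balance sheet:
  Assets:      Securities −£281B, Loans to banks −£244B, Foreign assets −£97B
  Liabilities: Bank reserves −£622B
Commercial banking system:
  Assets:      Reserves at CB −£622B, Foreign assets +£97B
  Liabilities: Checkable deposits −£281B, Borrowings from CB −£244B
Change in total bank assets = -£525 billion.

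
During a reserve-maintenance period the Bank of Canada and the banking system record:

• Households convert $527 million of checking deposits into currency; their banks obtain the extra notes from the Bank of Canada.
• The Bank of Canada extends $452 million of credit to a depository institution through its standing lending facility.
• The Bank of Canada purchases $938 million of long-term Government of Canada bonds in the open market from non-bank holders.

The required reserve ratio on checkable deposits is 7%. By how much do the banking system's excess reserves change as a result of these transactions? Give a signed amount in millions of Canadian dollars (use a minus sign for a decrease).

+$834.23 million

Currency withdrawal $527 million: reserves −$527M, deposits −$527M.
Discount-window loan $452 million: reserves +$452M, deposits 0.
Asset purchase (from non-banks) $938 million: reserves +$938M, deposits +$938M.
Totals: Δreserves = +$863M, Δdeposits = +$411M.
Δrequired reserves = 7% × +$411M = +$28.77M.
Δexcess reserves = Δreserves − Δrequired = +$863M − (+$28.77M) = +$834.23 million.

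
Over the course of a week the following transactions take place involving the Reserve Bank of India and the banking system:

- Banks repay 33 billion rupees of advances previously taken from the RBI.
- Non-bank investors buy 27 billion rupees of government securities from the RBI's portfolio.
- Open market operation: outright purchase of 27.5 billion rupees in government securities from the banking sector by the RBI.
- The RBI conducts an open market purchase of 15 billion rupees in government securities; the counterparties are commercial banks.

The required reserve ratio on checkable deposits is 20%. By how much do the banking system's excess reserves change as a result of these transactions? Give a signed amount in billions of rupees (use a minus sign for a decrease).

-12.1 billion

Discount-window repayment 33 billion rupees: reserves −33B, deposits 0.
Asset sale (to non-banks) 27 billion rupees: reserves −27B, deposits −27B.
OMO purchase (from banks) 27.5 billion rupees: reserves +27.5B, deposits 0.
OMO purchase (from banks) 15 billion rupees: reserves +15B, deposits 0.
Totals: Δreserves = −17.5B, Δdeposits = −27B.
Δrequired reserves = 20% × −27B = −5.4B.
Δexcess reserves = Δreserves − Δrequired = −17.5B − (−5.4B) = -12.1 billion.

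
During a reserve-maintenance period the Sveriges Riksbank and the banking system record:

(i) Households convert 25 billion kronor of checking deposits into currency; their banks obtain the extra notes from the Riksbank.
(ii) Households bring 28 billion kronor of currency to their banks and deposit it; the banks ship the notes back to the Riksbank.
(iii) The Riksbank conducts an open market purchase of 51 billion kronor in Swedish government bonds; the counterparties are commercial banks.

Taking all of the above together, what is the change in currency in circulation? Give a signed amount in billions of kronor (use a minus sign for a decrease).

Currency withdrawal 25 billion kronor: notes leave the central bank → +25B.
Currency deposit 28 billion kronor: notes return to the central bank → −28B.
OMO purchase (from banks) 51 billion kronor: no currency enters or leaves circulation → 0.
Net: 25 − 28 + 0 = -3 billion.

-3 billion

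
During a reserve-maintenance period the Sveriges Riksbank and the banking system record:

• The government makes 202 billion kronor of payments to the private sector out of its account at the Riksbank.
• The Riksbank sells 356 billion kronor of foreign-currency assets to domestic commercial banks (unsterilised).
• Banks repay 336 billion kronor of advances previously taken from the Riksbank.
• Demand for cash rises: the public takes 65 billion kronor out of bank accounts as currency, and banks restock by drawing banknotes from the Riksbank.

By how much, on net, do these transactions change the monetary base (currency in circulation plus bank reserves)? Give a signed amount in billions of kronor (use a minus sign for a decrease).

Government spending 202 billion kronor: a non-base liability converts back to reserves → +202B.
FX sale 356 billion kronor: Riksbank balance sheet contracts → −356B.
Discount-window repayment 336 billion kronor: Riksbank balance sheet contracts → −336B.
Currency withdrawal 65 billion kronor: just a shift between currency and reserves — both are base money → 0.
Net: 202 − 356 − 336 + 0 = -490 billion.

-490 billion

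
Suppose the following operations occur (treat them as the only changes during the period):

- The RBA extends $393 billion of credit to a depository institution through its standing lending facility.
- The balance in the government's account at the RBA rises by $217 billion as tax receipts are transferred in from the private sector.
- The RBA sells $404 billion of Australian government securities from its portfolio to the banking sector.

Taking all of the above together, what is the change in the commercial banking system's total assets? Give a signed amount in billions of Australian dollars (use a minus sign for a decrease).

+$176 billion

Discount-window loan $393 billion: bank balance sheets expand → +$393B.
Government account inflow $217 billion: bank balance sheets shrink → −$217B.
OMO sale (to banks) $404 billion: just an asset swap on bank balance sheets → 0.
Net: 393 − 217 + 0 = +$176 billion.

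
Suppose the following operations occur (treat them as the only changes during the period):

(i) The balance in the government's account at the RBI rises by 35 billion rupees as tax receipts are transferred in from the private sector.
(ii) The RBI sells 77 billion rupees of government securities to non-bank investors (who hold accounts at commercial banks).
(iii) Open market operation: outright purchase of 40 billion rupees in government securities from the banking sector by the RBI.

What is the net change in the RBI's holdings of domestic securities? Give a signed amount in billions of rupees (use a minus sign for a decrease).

-37 billion

Government account inflow 35 billion rupees: the RBI's securities portfolio is untouched → 0.
Asset sale (to non-banks) 77 billion rupees: securities removed from the RBI's portfolio → −77B.
OMO purchase (from banks) 40 billion rupees: securities added to the RBI's portfolio → +40B.
Net: 0 − 77 + 40 = -37 billion.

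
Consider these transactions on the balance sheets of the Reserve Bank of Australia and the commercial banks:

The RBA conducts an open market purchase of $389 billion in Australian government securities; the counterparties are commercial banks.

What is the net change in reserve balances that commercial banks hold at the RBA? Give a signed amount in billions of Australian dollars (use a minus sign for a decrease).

RBA balance sheet:
  Assets:      Securities +$389B
  Liabilities: Bank reserves +$389B
Commercial banking system:
  Assets:      Reserves at CB +$389B, Securities −$389B
  Liabilities: no change
So the change in reserve balances that commercial banks hold at the RBA is +$389 billion.

+$389 billion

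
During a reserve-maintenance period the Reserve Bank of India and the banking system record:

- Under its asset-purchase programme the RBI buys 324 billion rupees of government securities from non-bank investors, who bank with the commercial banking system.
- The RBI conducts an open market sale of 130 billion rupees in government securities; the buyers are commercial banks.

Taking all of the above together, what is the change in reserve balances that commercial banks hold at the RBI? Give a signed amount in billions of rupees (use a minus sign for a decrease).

RBI balance sheet:
  Assets:      Securities +194B
  Liabilities: Bank reserves +194B
Commercial banking system:
  Assets:      Reserves at CB +194B, Securities +130B
  Liabilities: Checkable deposits +324B
So the change in reserve balances that commercial banks hold at the RBI is +194 billion.

+194 billion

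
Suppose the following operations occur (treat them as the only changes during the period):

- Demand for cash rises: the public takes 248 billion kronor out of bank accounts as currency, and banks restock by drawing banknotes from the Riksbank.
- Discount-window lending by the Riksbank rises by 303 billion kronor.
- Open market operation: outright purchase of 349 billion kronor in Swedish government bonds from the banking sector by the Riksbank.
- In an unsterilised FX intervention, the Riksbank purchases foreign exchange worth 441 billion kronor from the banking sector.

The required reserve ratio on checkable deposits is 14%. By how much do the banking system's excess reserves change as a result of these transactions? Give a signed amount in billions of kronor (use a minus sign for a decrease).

+879.72 billion

Currency withdrawal 248 billion kronor: reserves −248B, deposits −248B.
Discount-window loan 303 billion kronor: reserves +303B, deposits 0.
OMO purchase (from banks) 349 billion kronor: reserves +349B, deposits 0.
FX purchase 441 billion kronor: reserves +441B, deposits 0.
Totals: Δreserves = +845B, Δdeposits = −248B.
Δrequired reserves = 14% × −248B = −34.72B.
Δexcess reserves = Δreserves − Δrequired = +845B − (−34.72B) = +879.72 billion.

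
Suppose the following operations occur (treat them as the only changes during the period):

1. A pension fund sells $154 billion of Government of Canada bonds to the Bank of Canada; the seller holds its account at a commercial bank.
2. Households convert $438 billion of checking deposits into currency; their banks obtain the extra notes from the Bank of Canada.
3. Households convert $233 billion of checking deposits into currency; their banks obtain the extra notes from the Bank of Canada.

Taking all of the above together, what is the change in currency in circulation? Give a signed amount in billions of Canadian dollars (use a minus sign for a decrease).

Bank of Canada balance sheet:
  Assets:      Securities +$154B
  Liabilities: Bank reserves −$517B, Currency in circulation +$671B
Commercial banking system:
  Assets:      Reserves at CB −$517B
  Liabilities: Checkable deposits −$517B
So the change in currency in circulation is +$671 billion.

+$671 billion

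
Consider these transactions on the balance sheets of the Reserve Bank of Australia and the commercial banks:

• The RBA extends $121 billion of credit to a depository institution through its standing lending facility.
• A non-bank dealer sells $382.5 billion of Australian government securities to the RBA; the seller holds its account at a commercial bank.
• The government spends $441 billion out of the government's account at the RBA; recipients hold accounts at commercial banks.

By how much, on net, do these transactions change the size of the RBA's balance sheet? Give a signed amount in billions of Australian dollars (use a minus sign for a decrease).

+$503.5 billion

Discount-window loan $121 billion: an RBA asset is acquired → +$121B.
Asset purchase (from non-banks) $382.5 billion: an RBA asset is acquired → +$382.5B.
Government spending $441 billion: only the composition of liabilities changes → 0.
Net: 121 + 382.5 + 0 = +$503.5 billion.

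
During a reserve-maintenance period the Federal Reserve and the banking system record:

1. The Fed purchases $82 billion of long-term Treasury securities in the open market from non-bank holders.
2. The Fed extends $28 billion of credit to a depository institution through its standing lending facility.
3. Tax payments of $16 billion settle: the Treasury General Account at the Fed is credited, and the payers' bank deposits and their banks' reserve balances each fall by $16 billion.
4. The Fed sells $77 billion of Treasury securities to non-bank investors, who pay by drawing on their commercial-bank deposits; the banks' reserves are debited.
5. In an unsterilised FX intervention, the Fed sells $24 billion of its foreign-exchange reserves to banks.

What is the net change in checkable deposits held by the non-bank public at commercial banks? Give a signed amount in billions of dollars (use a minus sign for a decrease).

-$11 billion

Fed balance sheet:
  Assets:      Securities +$5B, Loans to banks +$28B, Foreign assets −$24B
  Liabilities: Bank reserves −$7B, Government deposits +$16B
Commercial banking system:
  Assets:      Reserves at CB −$7B, Foreign assets +$24B
  Liabilities: Checkable deposits −$11B, Borrowings from CB +$28B
So the change in checkable deposits held by the non-bank public at commercial banks is -$11 billion.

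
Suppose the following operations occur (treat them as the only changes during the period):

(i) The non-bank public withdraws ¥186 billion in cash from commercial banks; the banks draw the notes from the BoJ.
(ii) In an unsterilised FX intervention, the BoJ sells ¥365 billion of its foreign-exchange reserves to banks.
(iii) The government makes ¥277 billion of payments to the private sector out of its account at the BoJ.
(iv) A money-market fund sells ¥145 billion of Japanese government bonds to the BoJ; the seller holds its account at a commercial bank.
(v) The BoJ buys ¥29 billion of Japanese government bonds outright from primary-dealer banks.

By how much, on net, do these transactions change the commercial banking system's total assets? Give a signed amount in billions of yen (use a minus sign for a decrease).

+¥236 billion

Currency withdrawal ¥186 billion: bank balance sheets shrink → −¥186B.
FX sale ¥365 billion: just an asset swap on bank balance sheets → 0.
Government spending ¥277 billion: bank balance sheets expand → +¥277B.
Asset purchase (from non-banks) ¥145 billion: bank balance sheets expand → +¥145B.
OMO purchase (from banks) ¥29 billion: just an asset swap on bank balance sheets → 0.
Net: −186 + 0 + 277 + 145 + 0 = +¥236 billion.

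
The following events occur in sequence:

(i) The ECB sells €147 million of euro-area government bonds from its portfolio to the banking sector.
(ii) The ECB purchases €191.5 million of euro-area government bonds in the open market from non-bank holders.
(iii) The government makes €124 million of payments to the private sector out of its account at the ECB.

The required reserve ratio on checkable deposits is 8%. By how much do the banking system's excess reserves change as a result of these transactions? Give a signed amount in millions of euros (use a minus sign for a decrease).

+€143.26 million

OMO sale (to banks) €147 million: reserves −€147M, deposits 0.
Asset purchase (from non-banks) €191.5 million: reserves +€191.5M, deposits +€191.5M.
Government spending €124 million: reserves +€124M, deposits +€124M.
Totals: Δreserves = +€168.5M, Δdeposits = +€315.5M.
Δrequired reserves = 8% × +€315.5M = +€25.24M.
Δexcess reserves = Δreserves − Δrequired = +€168.5M − (+€25.24M) = +€143.26 million.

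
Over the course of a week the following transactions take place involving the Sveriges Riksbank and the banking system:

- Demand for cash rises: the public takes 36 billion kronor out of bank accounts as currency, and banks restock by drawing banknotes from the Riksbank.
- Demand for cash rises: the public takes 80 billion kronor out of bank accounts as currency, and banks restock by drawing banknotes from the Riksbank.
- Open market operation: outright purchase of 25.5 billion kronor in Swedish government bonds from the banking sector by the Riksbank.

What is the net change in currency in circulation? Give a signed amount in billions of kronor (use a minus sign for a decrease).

+116 billion

Riksbank balance sheet:
  Assets:      Securities +25.5B
  Liabilities: Bank reserves −90.5B, Currency in circulation +116B
So the change in currency in circulation is +116 billion.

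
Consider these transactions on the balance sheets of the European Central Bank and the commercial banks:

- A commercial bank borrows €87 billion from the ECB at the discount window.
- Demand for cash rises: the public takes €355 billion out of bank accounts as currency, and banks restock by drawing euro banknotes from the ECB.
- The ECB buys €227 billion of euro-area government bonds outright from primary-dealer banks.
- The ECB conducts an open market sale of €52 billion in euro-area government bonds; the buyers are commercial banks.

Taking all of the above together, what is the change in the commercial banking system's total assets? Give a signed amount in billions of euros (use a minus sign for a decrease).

-€268 billion

ECB balance sheet:
  Assets:      Securities +€175B, Loans to banks +€87B
  Liabilities: Bank reserves −€93B, Currency in circulation +€355B
Commercial banking system:
  Assets:      Reserves at CB −€93B, Securities −€175B
  Liabilities: Checkable deposits −€355B, Borrowings from CB +€87B
Change in total bank assets = -€268 billion.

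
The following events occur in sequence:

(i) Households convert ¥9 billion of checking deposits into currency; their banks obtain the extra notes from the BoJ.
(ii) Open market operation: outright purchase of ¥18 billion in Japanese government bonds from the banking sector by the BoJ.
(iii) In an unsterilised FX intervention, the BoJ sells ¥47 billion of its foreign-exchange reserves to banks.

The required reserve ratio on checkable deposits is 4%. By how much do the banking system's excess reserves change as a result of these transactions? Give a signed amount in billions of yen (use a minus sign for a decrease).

Currency withdrawal ¥9 billion: reserves −¥9B, deposits −¥9B.
OMO purchase (from banks) ¥18 billion: reserves +¥18B, deposits 0.
FX sale ¥47 billion: reserves −¥47B, deposits 0.
Totals: Δreserves = −¥38B, Δdeposits = −¥9B.
Δrequired reserves = 4% × −¥9B = −¥0.36B.
Δexcess reserves = Δreserves − Δrequired = −¥38B − (−¥0.36B) = -¥37.64 billion.

-¥37.64 billion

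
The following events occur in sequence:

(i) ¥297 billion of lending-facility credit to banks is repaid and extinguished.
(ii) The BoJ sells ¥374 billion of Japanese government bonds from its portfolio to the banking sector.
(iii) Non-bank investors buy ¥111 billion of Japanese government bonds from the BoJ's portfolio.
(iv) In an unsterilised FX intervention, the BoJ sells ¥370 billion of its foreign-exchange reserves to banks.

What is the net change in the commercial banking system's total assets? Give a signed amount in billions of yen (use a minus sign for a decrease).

-¥408 billion

Discount-window repayment ¥297 billion: bank balance sheets shrink → −¥297B.
OMO sale (to banks) ¥374 billion: just an asset swap on bank balance sheets → 0.
Asset sale (to non-banks) ¥111 billion: bank balance sheets shrink → −¥111B.
FX sale ¥370 billion: just an asset swap on bank balance sheets → 0.
Net: −297 + 0 − 111 + 0 = -¥408 billion.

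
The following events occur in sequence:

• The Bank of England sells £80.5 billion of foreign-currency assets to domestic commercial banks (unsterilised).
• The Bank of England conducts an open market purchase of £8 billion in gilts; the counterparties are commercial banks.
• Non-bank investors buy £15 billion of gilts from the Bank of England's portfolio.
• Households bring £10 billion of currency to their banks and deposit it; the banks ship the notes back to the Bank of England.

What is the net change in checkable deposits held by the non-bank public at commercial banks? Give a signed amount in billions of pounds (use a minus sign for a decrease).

Bank of England balance sheet:
  Assets:      Securities −£7B, Foreign assets −£80.5B
  Liabilities: Bank reserves −£77.5B, Currency in circulation −£10B
Commercial banking system:
  Assets:      Reserves at CB −£77.5B, Securities −£8B, Foreign assets +£80.5B
  Liabilities: Checkable deposits −£5B
So the change in checkable deposits held by the non-bank public at commercial banks is -£5 billion.

-£5 billion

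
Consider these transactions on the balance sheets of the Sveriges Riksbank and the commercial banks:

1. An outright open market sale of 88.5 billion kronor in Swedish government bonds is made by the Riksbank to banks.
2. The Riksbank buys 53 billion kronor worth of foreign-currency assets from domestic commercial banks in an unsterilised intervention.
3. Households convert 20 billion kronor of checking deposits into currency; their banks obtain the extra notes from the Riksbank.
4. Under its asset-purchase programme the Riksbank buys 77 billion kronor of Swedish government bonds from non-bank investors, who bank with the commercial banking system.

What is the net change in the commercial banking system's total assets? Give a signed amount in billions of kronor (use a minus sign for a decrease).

OMO sale (to banks) 88.5 billion kronor: just an asset swap on bank balance sheets → 0.
FX purchase 53 billion kronor: just an asset swap on bank balance sheets → 0.
Currency withdrawal 20 billion kronor: bank balance sheets shrink → −20B.
Asset purchase (from non-banks) 77 billion kronor: bank balance sheets expand → +77B.
Net: 0 + 0 − 20 + 77 = +57 billion.

+57 billion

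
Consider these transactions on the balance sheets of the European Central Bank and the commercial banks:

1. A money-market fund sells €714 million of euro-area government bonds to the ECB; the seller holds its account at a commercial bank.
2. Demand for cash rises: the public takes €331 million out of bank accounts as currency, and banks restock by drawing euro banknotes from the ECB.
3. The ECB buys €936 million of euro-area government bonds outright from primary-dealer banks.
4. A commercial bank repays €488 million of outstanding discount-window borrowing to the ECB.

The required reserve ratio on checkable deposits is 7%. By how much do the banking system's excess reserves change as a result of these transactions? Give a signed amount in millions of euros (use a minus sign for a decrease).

Asset purchase (from non-banks) €714 million: reserves +€714M, deposits +€714M.
Currency withdrawal €331 million: reserves −€331M, deposits −€331M.
OMO purchase (from banks) €936 million: reserves +€936M, deposits 0.
Discount-window repayment €488 million: reserves −€488M, deposits 0.
Totals: Δreserves = +€831M, Δdeposits = +€383M.
Δrequired reserves = 7% × +€383M = +€26.81M.
Δexcess reserves = Δreserves − Δrequired = +€831M − (+€26.81M) = +€804.19 million.

+€804.19 million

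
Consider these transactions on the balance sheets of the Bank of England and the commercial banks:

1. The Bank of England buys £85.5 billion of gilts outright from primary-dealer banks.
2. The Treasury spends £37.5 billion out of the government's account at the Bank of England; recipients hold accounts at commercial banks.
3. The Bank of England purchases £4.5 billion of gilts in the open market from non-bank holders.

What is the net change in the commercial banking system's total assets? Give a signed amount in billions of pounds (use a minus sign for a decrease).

OMO purchase (from banks) £85.5 billion: just an asset swap on bank balance sheets → 0.
Government spending £37.5 billion: bank balance sheets expand → +£37.5B.
Asset purchase (from non-banks) £4.5 billion: bank balance sheets expand → +£4.5B.
Net: 0 + 37.5 + 4.5 = +£42 billion.

+£42 billion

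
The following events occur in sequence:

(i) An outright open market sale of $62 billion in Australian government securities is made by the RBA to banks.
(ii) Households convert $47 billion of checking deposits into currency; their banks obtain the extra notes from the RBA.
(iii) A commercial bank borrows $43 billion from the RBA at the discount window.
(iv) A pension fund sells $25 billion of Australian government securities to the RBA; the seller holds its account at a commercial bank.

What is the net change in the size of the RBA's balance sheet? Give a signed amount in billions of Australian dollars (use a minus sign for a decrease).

+$6 billion

RBA balance sheet:
  Assets:      Securities −$37B, Loans to banks +$43B
  Liabilities: Bank reserves −$41B, Currency in circulation +$47B
Change in total RBA assets = +$6 billion.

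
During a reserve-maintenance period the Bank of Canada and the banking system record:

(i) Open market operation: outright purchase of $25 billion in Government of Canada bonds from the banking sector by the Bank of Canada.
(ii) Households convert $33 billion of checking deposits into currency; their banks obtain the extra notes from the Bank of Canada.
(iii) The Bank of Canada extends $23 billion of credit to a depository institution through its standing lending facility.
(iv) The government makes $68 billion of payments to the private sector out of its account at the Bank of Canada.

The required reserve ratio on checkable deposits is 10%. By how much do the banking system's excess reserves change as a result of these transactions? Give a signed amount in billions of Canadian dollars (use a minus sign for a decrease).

+$79.5 billion

OMO purchase (from banks) $25 billion: reserves +$25B, deposits 0.
Currency withdrawal $33 billion: reserves −$33B, deposits −$33B.
Discount-window loan $23 billion: reserves +$23B, deposits 0.
Government spending $68 billion: reserves +$68B, deposits +$68B.
Totals: Δreserves = +$83B, Δdeposits = +$35B.
Δrequired reserves = 10% × +$35B = +$3.5B.
Δexcess reserves = Δreserves − Δrequired = +$83B − (+$3.5B) = +$79.5 billion.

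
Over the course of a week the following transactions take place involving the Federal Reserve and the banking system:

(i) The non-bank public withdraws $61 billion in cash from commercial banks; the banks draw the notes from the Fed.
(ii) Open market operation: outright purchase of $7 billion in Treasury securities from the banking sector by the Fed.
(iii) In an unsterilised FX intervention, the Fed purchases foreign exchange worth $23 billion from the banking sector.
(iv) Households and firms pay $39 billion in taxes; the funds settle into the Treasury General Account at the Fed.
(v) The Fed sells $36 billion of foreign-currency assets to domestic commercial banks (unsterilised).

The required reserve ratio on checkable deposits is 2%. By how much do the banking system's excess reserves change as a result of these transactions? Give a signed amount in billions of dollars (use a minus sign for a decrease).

-$104 billion

Currency withdrawal $61 billion: reserves −$61B, deposits −$61B.
OMO purchase (from banks) $7 billion: reserves +$7B, deposits 0.
FX purchase $23 billion: reserves +$23B, deposits 0.
Government account inflow $39 billion: reserves −$39B, deposits −$39B.
FX sale $36 billion: reserves −$36B, deposits 0.
Totals: Δreserves = −$106B, Δdeposits = −$100B.
Δrequired reserves = 2% × −$100B = −$2B.
Δexcess reserves = Δreserves − Δrequired = −$106B − (−$2B) = -$104 billion.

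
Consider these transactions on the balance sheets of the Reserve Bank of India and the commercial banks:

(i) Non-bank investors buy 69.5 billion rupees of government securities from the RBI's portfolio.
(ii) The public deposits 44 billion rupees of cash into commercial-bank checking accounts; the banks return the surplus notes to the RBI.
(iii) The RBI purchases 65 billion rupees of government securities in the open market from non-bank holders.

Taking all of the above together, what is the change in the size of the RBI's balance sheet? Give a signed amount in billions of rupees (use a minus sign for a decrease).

-4.5 billion

Asset sale (to non-banks) 69.5 billion rupees: an RBI asset is shed → −69.5B.
Currency deposit 44 billion rupees: only the composition of liabilities changes → 0.
Asset purchase (from non-banks) 65 billion rupees: an RBI asset is acquired → +65B.
Net: −69.5 + 0 + 65 = -4.5 billion.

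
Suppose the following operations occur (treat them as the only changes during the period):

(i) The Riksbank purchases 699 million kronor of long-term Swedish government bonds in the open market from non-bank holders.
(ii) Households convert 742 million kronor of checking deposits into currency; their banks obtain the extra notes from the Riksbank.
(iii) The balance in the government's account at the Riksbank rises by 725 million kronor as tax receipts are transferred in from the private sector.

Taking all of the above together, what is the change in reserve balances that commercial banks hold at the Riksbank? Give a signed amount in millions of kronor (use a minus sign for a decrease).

Asset purchase (from non-banks) 699 million kronor: the Riksbank pays by crediting reserve accounts → +699M.
Currency withdrawal 742 million kronor: banks swap reserves for currency → −742M.
Government account inflow 725 million kronor: funds move from bank reserves into the government account → −725M.
Net: 699 − 742 − 725 = -768 million.

-768 million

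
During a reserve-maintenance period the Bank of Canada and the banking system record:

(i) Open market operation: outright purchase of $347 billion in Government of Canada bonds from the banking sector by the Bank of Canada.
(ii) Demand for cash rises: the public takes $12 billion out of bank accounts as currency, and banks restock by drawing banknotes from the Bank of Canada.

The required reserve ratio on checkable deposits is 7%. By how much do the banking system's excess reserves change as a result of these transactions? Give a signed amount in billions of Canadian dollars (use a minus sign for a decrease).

+$335.84 billion

OMO purchase (from banks) $347 billion: reserves +$347B, deposits 0.
Currency withdrawal $12 billion: reserves −$12B, deposits −$12B.
Totals: Δreserves = +$335B, Δdeposits = −$12B.
Δrequired reserves = 7% × −$12B = −$0.84B.
Δexcess reserves = Δreserves − Δrequired = +$335B − (−$0.84B) = +$335.84 billion.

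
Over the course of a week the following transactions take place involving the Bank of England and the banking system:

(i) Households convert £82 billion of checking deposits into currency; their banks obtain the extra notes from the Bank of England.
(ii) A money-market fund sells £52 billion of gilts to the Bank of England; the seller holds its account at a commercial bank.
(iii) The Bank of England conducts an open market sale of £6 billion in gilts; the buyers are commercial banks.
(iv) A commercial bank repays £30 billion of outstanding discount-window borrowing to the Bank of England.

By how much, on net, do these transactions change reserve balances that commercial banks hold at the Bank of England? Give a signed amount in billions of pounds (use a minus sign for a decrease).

-£66 billion

Bank of England balance sheet:
  Assets:      Securities +£46B, Loans to banks −£30B
  Liabilities: Bank reserves −£66B, Currency in circulation +£82B
Commercial banking system:
  Assets:      Reserves at CB −£66B, Securities +£6B
  Liabilities: Checkable deposits −£30B, Borrowings from CB −£30B
So the change in reserve balances that commercial banks hold at the Bank of England is -£66 billion.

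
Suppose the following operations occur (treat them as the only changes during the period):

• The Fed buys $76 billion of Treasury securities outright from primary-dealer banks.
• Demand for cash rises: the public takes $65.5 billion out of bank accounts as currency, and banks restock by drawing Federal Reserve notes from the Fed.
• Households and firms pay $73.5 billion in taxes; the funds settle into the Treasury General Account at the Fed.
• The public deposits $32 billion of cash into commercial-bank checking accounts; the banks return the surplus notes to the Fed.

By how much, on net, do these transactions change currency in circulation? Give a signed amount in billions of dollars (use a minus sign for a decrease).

+$33.5 billion

OMO purchase (from banks) $76 billion: no currency enters or leaves circulation → 0.
Currency withdrawal $65.5 billion: notes leave the central bank → +$65.5B.
Government account inflow $73.5 billion: no currency enters or leaves circulation → 0.
Currency deposit $32 billion: notes return to the central bank → −$32B.
Net: 0 + 65.5 + 0 − 32 = +$33.5 billion.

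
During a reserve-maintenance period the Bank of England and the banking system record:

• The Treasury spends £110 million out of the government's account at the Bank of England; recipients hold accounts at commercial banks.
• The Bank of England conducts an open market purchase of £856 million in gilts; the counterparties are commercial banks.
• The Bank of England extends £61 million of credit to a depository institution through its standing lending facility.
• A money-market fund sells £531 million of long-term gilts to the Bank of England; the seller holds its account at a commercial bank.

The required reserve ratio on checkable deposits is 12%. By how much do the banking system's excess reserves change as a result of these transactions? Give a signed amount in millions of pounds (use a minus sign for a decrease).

+£1481.08 million

Government spending £110 million: reserves +£110M, deposits +£110M.
OMO purchase (from banks) £856 million: reserves +£856M, deposits 0.
Discount-window loan £61 million: reserves +£61M, deposits 0.
Asset purchase (from non-banks) £531 million: reserves +£531M, deposits +£531M.
Totals: Δreserves = +£1558M, Δdeposits = +£641M.
Δrequired reserves = 12% × +£641M = +£76.92M.
Δexcess reserves = Δreserves − Δrequired = +£1558M − (+£76.92M) = +£1481.08 million.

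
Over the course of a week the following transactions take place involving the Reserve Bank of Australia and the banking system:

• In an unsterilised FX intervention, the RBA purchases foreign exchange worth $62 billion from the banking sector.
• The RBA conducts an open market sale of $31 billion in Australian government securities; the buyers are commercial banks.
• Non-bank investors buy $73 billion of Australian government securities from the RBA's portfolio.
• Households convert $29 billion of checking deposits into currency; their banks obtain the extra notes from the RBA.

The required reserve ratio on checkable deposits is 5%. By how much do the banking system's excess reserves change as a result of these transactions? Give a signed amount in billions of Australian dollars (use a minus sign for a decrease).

FX purchase $62 billion: reserves +$62B, deposits 0.
OMO sale (to banks) $31 billion: reserves −$31B, deposits 0.
Asset sale (to non-banks) $73 billion: reserves −$73B, deposits −$73B.
Currency withdrawal $29 billion: reserves −$29B, deposits −$29B.
Totals: Δreserves = −$71B, Δdeposits = −$102B.
Δrequired reserves = 5% × −$102B = −$5.1B.
Δexcess reserves = Δreserves − Δrequired = −$71B − (−$5.1B) = -$65.9 billion.

-$65.9 billion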